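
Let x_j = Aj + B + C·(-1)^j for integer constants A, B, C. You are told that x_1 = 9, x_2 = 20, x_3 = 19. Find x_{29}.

149

Write the equations: A + B - C = 9; 2A + B + C = 20; 3A + B - C = 19.
Subtracting the first from the second: A + 2C = 11.
Subtracting the second from the third: A - 2C = -1.
Solving: C = 3, A = 5, then B = 7.
So x_j = 5·j + 7 + 3·(-1)^j; at j=29 this is 149.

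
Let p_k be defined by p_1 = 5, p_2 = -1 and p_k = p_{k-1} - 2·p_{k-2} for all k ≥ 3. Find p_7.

Iterate the recurrence:
p_3 = -11;  p_4 = -9;  p_5 = 13;  p_6 = 31;  p_7 = 5.

5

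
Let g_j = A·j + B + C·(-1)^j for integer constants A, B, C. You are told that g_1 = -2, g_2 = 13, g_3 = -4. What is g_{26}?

-11

Plug in j = 1, 2, 3: A + B - C = -2; 2A + B + C = 13; 3A + B - C = -4.
Subtracting the first from the second: A + 2C = 15.
Subtracting the second from the third: A - 2C = -17.
Solving: C = 8, A = -1, then B = 7.
So g_j = -1·j + 7 + 8·(-1)^j; at j=26 this is -11.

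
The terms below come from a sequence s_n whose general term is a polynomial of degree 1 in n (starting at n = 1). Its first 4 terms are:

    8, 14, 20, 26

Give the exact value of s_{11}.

68

1st diffs: 6, 6, 6 (constant).
So s_n = 6n + 2.
Evaluating at n = 11 gives s_{11} = 68.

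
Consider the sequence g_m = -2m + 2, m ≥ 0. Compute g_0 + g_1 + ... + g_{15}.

-208

Over m = 0..15: Σm = 120.
Total = (-2)·120 + (2)·16 = -208.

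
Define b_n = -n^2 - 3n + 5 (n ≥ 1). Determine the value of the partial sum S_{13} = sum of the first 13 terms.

-1027

Over n = 1..13: Σn = 91, Σn² = 819.
Total = (-1)·819 + (-3)·91 + (5)·13 = -1027.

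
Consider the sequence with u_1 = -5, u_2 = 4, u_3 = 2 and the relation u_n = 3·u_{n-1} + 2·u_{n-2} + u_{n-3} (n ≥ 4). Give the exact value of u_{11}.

78605

Applying the relation repeatedly:
u_4 = 9, u_5 = 35, u_6 = 125, u_7 = 454, u_8 = 1647, u_9 = 5974, u_{10} = 21670, u_{11} = 78605.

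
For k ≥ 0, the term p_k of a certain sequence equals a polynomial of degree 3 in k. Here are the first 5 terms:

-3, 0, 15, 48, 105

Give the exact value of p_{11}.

1680

1st diffs: 3, 15, 33, 57.
2nd diffs: 12, 18, 24.
3rd diffs: 6, 6 (constant).
Newton forward-difference form: p_k = -3 + 3·C(k,1) + 12·C(k,2) + 6·C(k,3).
At k = 11: k = 11, so p_{11} = -3 + 33 + 660 + 990 = 1680.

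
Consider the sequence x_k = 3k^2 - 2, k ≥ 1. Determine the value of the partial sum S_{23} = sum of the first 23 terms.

12926

Over k = 1..23: Σk = 276, Σk² = 4324.
Total = (3)·4324 + (-2)·23 = 12926.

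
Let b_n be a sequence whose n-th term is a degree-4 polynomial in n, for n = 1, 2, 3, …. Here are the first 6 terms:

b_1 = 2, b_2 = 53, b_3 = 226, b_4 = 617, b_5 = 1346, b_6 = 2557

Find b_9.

10882

1st diffs: 51, 173, 391, 729, 1211.
2nd diffs: 122, 218, 338, 482.
3rd diffs: 96, 120, 144.
4th diffs: 24, 24 (constant).
Newton forward-difference form: b_n = 2 + 51·C(n-1,1) + 122·C(n-1,2) + 96·C(n-1,3) + 24·C(n-1,4).
At n = 9: n-1 = 8, so b_9 = 2 + 408 + 3416 + 5376 + 1680 = 10882.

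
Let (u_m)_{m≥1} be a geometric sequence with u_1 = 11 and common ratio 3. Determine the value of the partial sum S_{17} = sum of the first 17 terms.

u_m = 11·3^(m-1).
S = 11·(3^17 - 1)/(3 - 1) = 11·(129140163 - 1)/(2) = 710270891.

710270891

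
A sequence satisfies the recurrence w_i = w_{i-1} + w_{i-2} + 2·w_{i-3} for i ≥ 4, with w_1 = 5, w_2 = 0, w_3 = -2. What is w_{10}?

Applying the relation repeatedly:
w_4 = 8;  w_5 = 6;  w_6 = 10;  w_7 = 32;  w_8 = 54;  w_9 = 106;  w_{10} = 224.

224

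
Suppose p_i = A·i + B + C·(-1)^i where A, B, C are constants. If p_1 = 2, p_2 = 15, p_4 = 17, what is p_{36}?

At i = 1, 2, 4: A + B - C = 2; 2A + B + C = 15; 4A + B + C = 17.
Subtracting the first from the second: A + 2C = 13.
Subtracting the second from the third: 2A = 2.
Solving: C = 6, A = 1, then B = 7.
Hence p_{36} = 1·36 + 7 + 6·1 = 49.

49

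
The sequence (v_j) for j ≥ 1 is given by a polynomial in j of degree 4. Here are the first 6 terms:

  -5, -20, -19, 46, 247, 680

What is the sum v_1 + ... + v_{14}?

1st diffs: -15, 1, 65, 201, 433.
2nd diffs: 16, 64, 136, 232.
3rd diffs: 48, 72, 96.
4th diffs: 24, 24 (constant).
Newton forward-difference form: v_j = -5 + (-15)·C(j-1,1) + 16·C(j-1,2) + 48·C(j-1,3) + 24·C(j-1,4).
Continuing: …, 1465, 2746, 4691, 7492, …, v_{14} = 31936.
Summing j = 1..14 (14 terms) gives 100485.

100485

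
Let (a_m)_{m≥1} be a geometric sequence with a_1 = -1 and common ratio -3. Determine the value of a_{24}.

94143178827

a_m = (-1)·(-3)^(m-1).
a_{24} = (-1)·(-3)^23 = 94143178827.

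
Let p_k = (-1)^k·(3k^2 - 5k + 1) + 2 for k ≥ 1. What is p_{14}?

521

(-1)^14 = 1; 3k^2 - 5k + 1 at k=14 is 519; so p_{14} = 521.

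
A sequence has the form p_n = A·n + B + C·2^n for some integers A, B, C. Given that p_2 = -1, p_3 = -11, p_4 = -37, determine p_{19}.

Plug in n = 2, 3, 4: 2A + B + 4C = -1; 3A + B + 8C = -11; 4A + B + 16C = -37.
Subtracting the first from the second: A + 4C = -10.
Subtracting the second from the third: A + 8C = -26.
Solving: C = -4, A = 6, then B = 3.
Hence p_{19} = 6·19 + 3 + (-4)·524288 = -2097035.

-2097035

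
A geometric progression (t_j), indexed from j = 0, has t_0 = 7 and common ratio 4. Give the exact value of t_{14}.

1879048192

t_j = 7·4^(j-0).
t_{14} = 7·4^14 = 1879048192.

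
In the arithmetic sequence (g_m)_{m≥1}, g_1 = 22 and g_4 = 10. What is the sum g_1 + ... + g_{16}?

-128

Common difference d = (10 - 22) / (4 - 1) = -4.
g_m = 22 + (m - 1)·(-4).
g_{16} = -38; S = 16·(22 + (-38))/2 = -128.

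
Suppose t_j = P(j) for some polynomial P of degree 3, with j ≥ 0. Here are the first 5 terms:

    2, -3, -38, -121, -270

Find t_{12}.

-5998

1st diffs: -5, -35, -83, -149.
2nd diffs: -30, -48, -66.
3rd diffs: -18, -18 (constant).
Newton forward-difference form: t_j = 2 + (-5)·C(j,1) + (-30)·C(j,2) + (-18)·C(j,3).
At j = 12: j = 12, so t_{12} = 2 - 60 - 1980 - 3960 = -5998.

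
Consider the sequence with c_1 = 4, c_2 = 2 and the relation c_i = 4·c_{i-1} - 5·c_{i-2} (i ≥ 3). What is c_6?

-398

Applying the relation repeatedly:
c_3 = -12  c_4 = -58  c_5 = -172  c_6 = -398.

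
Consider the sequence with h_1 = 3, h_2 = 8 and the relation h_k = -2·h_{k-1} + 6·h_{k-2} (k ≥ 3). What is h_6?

Applying the relation repeatedly:
h_3 = 2, h_4 = 44, h_5 = -76, h_6 = 416.

416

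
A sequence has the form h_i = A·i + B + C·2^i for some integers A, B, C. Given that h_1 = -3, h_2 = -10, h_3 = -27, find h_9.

Plug in i = 1, 2, 3: A + B + 2C = -3; 2A + B + 4C = -10; 3A + B + 8C = -27.
Subtracting the first from the second: A + 2C = -7.
Subtracting the second from the third: A + 4C = -17.
Solving: C = -5, A = 3, then B = 4.
Hence h_9 = 3·9 + 4 + (-5)·512 = -2529.

-2529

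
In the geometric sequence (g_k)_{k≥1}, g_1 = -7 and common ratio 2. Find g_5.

-112

g_k = (-7)·2^(k-1).
g_5 = (-7)·2^4 = -112.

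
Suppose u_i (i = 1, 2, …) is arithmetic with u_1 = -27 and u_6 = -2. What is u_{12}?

Common difference d = (-2 - (-27)) / (6 - 1) = 5.
u_i = -27 + (i - 1)·5.
u_{12} = -27 + 11·5 = 28.

28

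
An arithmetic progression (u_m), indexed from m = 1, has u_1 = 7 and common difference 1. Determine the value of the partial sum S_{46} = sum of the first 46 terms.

u_m = 7 + (m - 1)·1.
u_{46} = 52; S = 46·(7 + 52)/2 = 1357.

1357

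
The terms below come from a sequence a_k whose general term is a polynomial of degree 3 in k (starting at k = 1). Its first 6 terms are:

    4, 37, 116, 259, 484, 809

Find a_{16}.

1st diffs: 33, 79, 143, 225, 325.
2nd diffs: 46, 64, 82, 100.
3rd diffs: 18, 18, 18 (constant).
Newton forward-difference form: a_k = 4 + 33·C(k-1,1) + 46·C(k-1,2) + 18·C(k-1,3).
At k = 16: k-1 = 15, so a_{16} = 4 + 495 + 4830 + 8190 = 13519.

13519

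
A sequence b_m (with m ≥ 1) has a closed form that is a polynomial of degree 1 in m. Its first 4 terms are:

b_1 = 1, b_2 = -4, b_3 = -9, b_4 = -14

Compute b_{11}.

-49

1st diffs: -5, -5, -5 (constant).
So b_m = -5m + 6.
Evaluating at m = 11 gives b_{11} = -49.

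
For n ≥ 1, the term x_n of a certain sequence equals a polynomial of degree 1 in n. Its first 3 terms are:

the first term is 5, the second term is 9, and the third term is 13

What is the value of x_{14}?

1st diffs: 4, 4 (constant).
So x_n = 4n + 1.
Evaluating at n = 14 gives x_{14} = 57.

57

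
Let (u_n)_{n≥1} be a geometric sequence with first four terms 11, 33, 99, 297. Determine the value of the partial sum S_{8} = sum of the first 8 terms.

36080

Common ratio r = 3.
u_n = 11·3^(n-1).
S = 11·(3^8 - 1)/(3 - 1) = 11·(6561 - 1)/(2) = 36080.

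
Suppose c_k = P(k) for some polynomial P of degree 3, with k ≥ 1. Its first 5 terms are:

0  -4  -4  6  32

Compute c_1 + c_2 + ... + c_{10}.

1560

1st diffs: -4, 0, 10, 26.
2nd diffs: 4, 10, 16.
3rd diffs: 6, 6 (constant).
Newton forward-difference form: c_k = (-4)·C(k-1,1) + 4·C(k-1,2) + 6·C(k-1,3).
Continuing: …, 80, 156, 266, 416, …, c_{10} = 612.
Summing k = 1..10 (10 terms) gives 1560.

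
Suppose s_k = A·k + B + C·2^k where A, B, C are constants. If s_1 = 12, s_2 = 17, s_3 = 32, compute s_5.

142

The three given values yield: A + B + 2C = 12; 2A + B + 4C = 17; 3A + B + 8C = 32.
Subtracting the first from the second: A + 2C = 5.
Subtracting the second from the third: A + 4C = 15.
Solving: C = 5, A = -5, then B = 7.
Hence s_5 = -5·5 + 7 + 5·32 = 142.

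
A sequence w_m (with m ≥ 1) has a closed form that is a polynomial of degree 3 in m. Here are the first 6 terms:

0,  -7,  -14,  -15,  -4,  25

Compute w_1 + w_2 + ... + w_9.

504

1st diffs: -7, -7, -1, 11, 29.
2nd diffs: 0, 6, 12, 18.
3rd diffs: 6, 6, 6 (constant).
So w_m = m^3 - 6m^2 + 4m + 1.
Continuing: 78, 161, 280.
Summing m = 1..9 (9 terms) gives 504.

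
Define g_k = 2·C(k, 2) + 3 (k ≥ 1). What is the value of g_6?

C(6, 2) = 15, so g_6 = 33.

33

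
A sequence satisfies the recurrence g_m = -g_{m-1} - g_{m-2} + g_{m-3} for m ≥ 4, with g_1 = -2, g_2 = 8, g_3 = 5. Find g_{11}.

137

Compute successive terms:
g_4 = -15, g_5 = 18, g_6 = 2, g_7 = -35, g_8 = 51, g_9 = -14, g_{10} = -72, g_{11} = 137.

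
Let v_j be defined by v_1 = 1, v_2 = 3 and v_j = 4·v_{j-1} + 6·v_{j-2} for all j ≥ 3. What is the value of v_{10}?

Compute successive terms:
v_3 = 18, v_4 = 90, v_5 = 468, v_6 = 2412, v_7 = 12456, v_8 = 64296, v_9 = 331920, v_{10} = 1713456.

1713456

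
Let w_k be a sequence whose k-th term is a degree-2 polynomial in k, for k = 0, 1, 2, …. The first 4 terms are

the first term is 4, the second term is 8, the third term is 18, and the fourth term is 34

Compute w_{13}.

1st diffs: 4, 10, 16.
2nd diffs: 6, 6 (constant).
Newton forward-difference form: w_k = 4 + 4·C(k,1) + 6·C(k,2).
At k = 13: k = 13, so w_{13} = 4 + 52 + 468 = 524.

524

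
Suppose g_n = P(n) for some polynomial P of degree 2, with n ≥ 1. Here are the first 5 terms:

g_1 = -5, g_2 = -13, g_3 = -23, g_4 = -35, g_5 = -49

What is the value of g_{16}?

1st diffs: -8, -10, -12, -14.
2nd diffs: -2, -2, -2 (constant).
Newton forward-difference form: g_n = -5 + (-8)·C(n-1,1) + (-2)·C(n-1,2).
At n = 16: n-1 = 15, so g_{16} = -5 - 120 - 210 = -335.

-335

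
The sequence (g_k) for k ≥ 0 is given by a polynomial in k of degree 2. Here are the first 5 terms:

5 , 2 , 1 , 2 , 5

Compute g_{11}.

82

1st diffs: -3, -1, 1, 3.
2nd diffs: 2, 2, 2 (constant).
Newton forward-difference form: g_k = 5 + (-3)·C(k,1) + 2·C(k,2).
At k = 11: k = 11, so g_{11} = 5 - 33 + 110 = 82.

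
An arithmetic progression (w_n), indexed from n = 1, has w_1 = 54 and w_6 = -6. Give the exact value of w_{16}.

-126

Common difference d = (-6 - 54) / (6 - 1) = -12.
w_n = 54 + (n - 1)·(-12).
w_{16} = 54 + 15·(-12) = -126.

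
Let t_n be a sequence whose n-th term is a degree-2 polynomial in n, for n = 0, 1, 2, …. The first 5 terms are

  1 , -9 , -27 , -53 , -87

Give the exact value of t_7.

-237

1st diffs: -10, -18, -26, -34.
2nd diffs: -8, -8, -8 (constant).
Newton forward-difference form: t_n = 1 + (-10)·C(n,1) + (-8)·C(n,2).
At n = 7: n = 7, so t_7 = 1 - 70 - 168 = -237.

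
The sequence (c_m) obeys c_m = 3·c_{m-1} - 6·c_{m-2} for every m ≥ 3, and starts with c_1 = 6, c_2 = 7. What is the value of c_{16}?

1196289

Applying the relation repeatedly:
c_3 = -15, c_4 = -87, c_5 = -171, …, c_{13} = 32805, c_{14} = 595593, c_{15} = 1589949, c_{16} = 1196289.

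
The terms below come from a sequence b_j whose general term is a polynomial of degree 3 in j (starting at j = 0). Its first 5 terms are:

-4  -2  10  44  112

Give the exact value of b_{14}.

5302

1st diffs: 2, 12, 34, 68.
2nd diffs: 10, 22, 34.
3rd diffs: 12, 12 (constant).
Newton forward-difference form: b_j = -4 + 2·C(j,1) + 10·C(j,2) + 12·C(j,3).
At j = 14: j = 14, so b_{14} = -4 + 28 + 910 + 4368 = 5302.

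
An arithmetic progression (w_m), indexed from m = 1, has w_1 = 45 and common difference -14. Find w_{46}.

w_m = 45 + (m - 1)·(-14).
w_{46} = 45 + 45·(-14) = -585.

-585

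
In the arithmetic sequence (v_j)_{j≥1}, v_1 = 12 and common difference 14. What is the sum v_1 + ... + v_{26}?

v_j = 12 + (j - 1)·14.
v_{26} = 362; S = 26·(12 + 362)/2 = 4862.

4862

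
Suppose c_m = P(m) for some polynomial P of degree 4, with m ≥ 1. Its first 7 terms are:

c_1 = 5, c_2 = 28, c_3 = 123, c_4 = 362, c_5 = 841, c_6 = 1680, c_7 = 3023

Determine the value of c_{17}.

1st diffs: 23, 95, 239, 479, 839, 1343.
2nd diffs: 72, 144, 240, 360, 504.
3rd diffs: 72, 96, 120, 144.
4th diffs: 24, 24, 24 (constant).
Newton forward-difference form: c_m = 5 + 23·C(m-1,1) + 72·C(m-1,2) + 72·C(m-1,3) + 24·C(m-1,4).
At m = 17: m-1 = 16, so c_{17} = 5 + 368 + 8640 + 40320 + 43680 = 93013.

93013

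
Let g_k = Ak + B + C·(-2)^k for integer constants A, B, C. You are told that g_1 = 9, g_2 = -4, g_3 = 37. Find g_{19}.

1572957

At k = 1, 2, 3: A + B - 2C = 9; 2A + B + 4C = -4; 3A + B - 8C = 37.
Subtracting the first from the second: A + 6C = -13.
Subtracting the second from the third: A - 12C = 41.
Solving: C = -3, A = 5, then B = -2.
Hence g_{19} = 5·19 + (-2) + (-3)·(-524288) = 1572957.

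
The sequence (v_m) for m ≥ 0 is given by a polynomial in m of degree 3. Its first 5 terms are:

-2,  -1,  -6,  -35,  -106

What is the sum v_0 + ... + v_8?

1st diffs: 1, -5, -29, -71.
2nd diffs: -6, -24, -42.
3rd diffs: -18, -18 (constant).
Newton forward-difference form: v_m = -2 + 1·C(m,1) + (-6)·C(m,2) + (-18)·C(m,3).
Continuing: -237, -446, -751, -1170.
Summing m = 0..8 (9 terms) gives -2754.

-2754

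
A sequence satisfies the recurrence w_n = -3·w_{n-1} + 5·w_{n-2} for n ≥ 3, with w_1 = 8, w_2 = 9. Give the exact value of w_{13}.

2961512

Applying the relation repeatedly:
w_3 = 13;  w_4 = 6;  w_5 = 47;  …;  w_{10} = -40146;  w_{11} = 168523;  w_{12} = -706299;  w_{13} = 2961512.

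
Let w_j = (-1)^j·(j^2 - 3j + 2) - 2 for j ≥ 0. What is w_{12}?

(-1)^12 = 1; j^2 - 3j + 2 at j=12 is 110; so w_{12} = 108.

108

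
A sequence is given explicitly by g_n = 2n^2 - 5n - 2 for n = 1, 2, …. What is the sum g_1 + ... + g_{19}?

3952

Over n = 1..19: Σn = 190, Σn² = 2470.
Total = (2)·2470 + (-5)·190 + (-2)·19 = 3952.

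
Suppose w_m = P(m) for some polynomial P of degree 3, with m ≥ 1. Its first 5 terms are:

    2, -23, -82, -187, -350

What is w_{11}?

-3218

1st diffs: -25, -59, -105, -163.
2nd diffs: -34, -46, -58.
3rd diffs: -12, -12 (constant).
Newton forward-difference form: w_m = 2 + (-25)·C(m-1,1) + (-34)·C(m-1,2) + (-12)·C(m-1,3).
At m = 11: m-1 = 10, so w_{11} = 2 - 250 - 1530 - 1440 = -3218.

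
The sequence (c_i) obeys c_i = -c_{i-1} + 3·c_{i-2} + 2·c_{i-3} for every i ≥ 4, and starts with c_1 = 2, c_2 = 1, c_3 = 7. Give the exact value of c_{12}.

-1341

Iterate the recurrence:
c_4 = 0; c_5 = 23; c_6 = -9; c_7 = 78; c_8 = -59; c_9 = 275; c_{10} = -296; c_{11} = 1003; c_{12} = -1341.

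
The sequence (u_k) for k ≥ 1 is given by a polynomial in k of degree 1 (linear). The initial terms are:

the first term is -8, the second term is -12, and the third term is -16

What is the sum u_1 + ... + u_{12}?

1st diffs: -4, -4 (constant).
So u_k = -4k - 4.
Continuing: …, -20, -24, -28, -32, …, u_{12} = -52.
Summing k = 1..12 (12 terms) gives -360.

-360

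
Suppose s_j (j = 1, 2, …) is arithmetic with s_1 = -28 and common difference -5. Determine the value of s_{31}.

-178

s_j = -28 + (j - 1)·(-5).
s_{31} = -28 + 30·(-5) = -178.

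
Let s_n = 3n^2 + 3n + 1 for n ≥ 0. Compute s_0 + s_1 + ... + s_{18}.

Over n = 0..18: Σn = 171, Σn² = 2109.
Total = (3)·2109 + (3)·171 + (1)·19 = 6859.

6859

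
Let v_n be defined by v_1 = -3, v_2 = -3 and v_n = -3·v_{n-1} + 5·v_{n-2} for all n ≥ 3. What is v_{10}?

Compute successive terms:
v_3 = -6;  v_4 = 3;  v_5 = -39;  v_6 = 132;  v_7 = -591;  v_8 = 2433;  v_9 = -10254;  v_{10} = 42927.

42927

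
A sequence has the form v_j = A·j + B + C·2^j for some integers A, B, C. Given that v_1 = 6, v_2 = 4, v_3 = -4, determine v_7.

Plug in j = 1, 2, 3: A + B + 2C = 6; 2A + B + 4C = 4; 3A + B + 8C = -4.
Subtracting the first from the second: A + 2C = -2.
Subtracting the second from the third: A + 4C = -8.
Solving: C = -3, A = 4, then B = 8.
Hence v_7 = 4·7 + 8 + (-3)·128 = -348.

-348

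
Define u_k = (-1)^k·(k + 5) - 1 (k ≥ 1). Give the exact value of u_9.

(-1)^9 = -1; k + 5 at k=9 is 14; so u_9 = -15.

-15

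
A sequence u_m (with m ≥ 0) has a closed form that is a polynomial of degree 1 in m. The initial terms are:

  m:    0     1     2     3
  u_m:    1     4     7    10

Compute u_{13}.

1st diffs: 3, 3, 3 (constant).
So u_m = 3m + 1.
Evaluating at m = 13 gives u_{13} = 40.

40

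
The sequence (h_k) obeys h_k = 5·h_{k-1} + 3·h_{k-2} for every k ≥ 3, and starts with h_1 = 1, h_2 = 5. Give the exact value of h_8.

146165

Iterate the recurrence:
h_3 = 28  h_4 = 155  h_5 = 859  h_6 = 4760  h_7 = 26377  h_8 = 146165.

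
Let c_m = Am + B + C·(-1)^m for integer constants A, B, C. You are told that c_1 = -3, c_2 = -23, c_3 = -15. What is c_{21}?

At m = 1, 2, 3: A + B - C = -3; 2A + B + C = -23; 3A + B - C = -15.
Subtracting the first from the second: A + 2C = -20.
Subtracting the second from the third: A - 2C = 8.
Solving: C = -7, A = -6, then B = -4.
Hence c_{21} = -6·21 + (-4) + (-7)·(-1) = -123.

-123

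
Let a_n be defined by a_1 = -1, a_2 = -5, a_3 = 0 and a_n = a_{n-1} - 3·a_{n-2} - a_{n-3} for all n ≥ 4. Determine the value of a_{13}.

Step forward from the initial values:
a_4 = 16; a_5 = 21; a_6 = -27; a_7 = -106; a_8 = -46; a_9 = 299; a_{10} = 543; a_{11} = -308; a_{12} = -2236; a_{13} = -1855.

-1855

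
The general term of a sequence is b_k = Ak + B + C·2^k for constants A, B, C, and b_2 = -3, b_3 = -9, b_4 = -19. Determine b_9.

-525

The three given values yield: 2A + B + 4C = -3; 3A + B + 8C = -9; 4A + B + 16C = -19.
Subtracting the first from the second: A + 4C = -6.
Subtracting the second from the third: A + 8C = -10.
Solving: C = -1, A = -2, then B = 5.
Therefore b_9 = -18 + 5 + (-1)·512 = -525.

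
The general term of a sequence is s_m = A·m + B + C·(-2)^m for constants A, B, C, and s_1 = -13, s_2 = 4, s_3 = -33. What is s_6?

180

Plug in m = 1, 2, 3: A + B - 2C = -13; 2A + B + 4C = 4; 3A + B - 8C = -33.
Subtracting the first from the second: A + 6C = 17.
Subtracting the second from the third: A - 12C = -37.
Solving: C = 3, A = -1, then B = -6.
Hence s_6 = -1·6 + (-6) + 3·64 = 180.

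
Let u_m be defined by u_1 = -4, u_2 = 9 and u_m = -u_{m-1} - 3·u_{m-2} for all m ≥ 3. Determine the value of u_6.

Step forward from the initial values:
u_3 = 3  u_4 = -30  u_5 = 21  u_6 = 69.

69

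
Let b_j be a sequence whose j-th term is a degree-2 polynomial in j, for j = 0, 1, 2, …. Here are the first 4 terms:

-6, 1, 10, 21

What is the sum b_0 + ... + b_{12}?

1040

1st diffs: 7, 9, 11.
2nd diffs: 2, 2 (constant).
Newton forward-difference form: b_j = -6 + 7·C(j,1) + 2·C(j,2).
Continuing: …, 34, 49, 66, 85, …, b_{12} = 210.
Summing j = 0..12 (13 terms) gives 1040.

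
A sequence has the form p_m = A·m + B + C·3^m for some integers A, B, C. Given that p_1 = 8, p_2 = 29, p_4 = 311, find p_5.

956

Plug in m = 1, 2, 4: A + B + 3C = 8; 2A + B + 9C = 29; 4A + B + 81C = 311.
Subtracting the first from the second: A + 6C = 21.
Subtracting the second from the third: 2A + 72C = 282.
Solving: C = 4, A = -3, then B = -1.
So p_m = -3·m + (-1) + 4·3^m; at m=5 this is 956.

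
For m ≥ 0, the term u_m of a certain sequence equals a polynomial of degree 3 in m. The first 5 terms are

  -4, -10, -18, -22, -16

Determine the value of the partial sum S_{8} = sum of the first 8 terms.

108

1st diffs: -6, -8, -4, 6.
2nd diffs: -2, 4, 10.
3rd diffs: 6, 6 (constant).
Newton forward-difference form: u_m = -4 + (-6)·C(m,1) + (-2)·C(m,2) + 6·C(m,3).
Continuing: 6, 50, 122.
Summing m = 0..7 (8 terms) gives 108.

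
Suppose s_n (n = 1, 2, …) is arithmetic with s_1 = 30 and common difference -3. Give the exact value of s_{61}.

-150

s_n = 30 + (n - 1)·(-3).
s_{61} = 30 + 60·(-3) = -150.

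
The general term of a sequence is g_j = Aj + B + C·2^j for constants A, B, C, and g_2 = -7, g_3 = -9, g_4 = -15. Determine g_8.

-247

Plug in j = 2, 3, 4: 2A + B + 4C = -7; 3A + B + 8C = -9; 4A + B + 16C = -15.
Subtracting the first from the second: A + 4C = -2.
Subtracting the second from the third: A + 8C = -6.
Solving: C = -1, A = 2, then B = -7.
Hence g_8 = 2·8 + (-7) + (-1)·256 = -247.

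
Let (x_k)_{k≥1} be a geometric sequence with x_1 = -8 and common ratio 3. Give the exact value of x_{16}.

x_k = (-8)·3^(k-1).
x_{16} = (-8)·3^15 = -114791256.

-114791256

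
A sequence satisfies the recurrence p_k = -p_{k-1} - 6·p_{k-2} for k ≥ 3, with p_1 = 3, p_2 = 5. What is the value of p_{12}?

Step forward from the initial values:
p_3 = -23, p_4 = -7, p_5 = 145, p_6 = -103, p_7 = -767, p_8 = 1385, p_9 = 3217, p_{10} = -11527, p_{11} = -7775, p_{12} = 76937.

76937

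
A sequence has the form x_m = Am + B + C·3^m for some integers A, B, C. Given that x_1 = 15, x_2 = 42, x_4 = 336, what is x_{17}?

516560703

The three given values yield: A + B + 3C = 15; 2A + B + 9C = 42; 4A + B + 81C = 336.
Subtracting the first from the second: A + 6C = 27.
Subtracting the second from the third: 2A + 72C = 294.
Solving: C = 4, A = 3, then B = 0.
Therefore x_{17} = 51 + 0 + 4·129140163 = 516560703.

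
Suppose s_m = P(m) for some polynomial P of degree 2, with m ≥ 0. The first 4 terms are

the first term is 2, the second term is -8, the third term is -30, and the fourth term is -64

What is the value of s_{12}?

-910

1st diffs: -10, -22, -34.
2nd diffs: -12, -12 (constant).
Newton forward-difference form: s_m = 2 + (-10)·C(m,1) + (-12)·C(m,2).
At m = 12: m = 12, so s_{12} = 2 - 120 - 792 = -910.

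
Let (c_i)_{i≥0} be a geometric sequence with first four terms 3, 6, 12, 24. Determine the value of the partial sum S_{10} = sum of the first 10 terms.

3069

Common ratio r = 2.
c_i = 3·2^(i-0).
S = 3·(2^10 - 1)/(2 - 1) = 3·(1024 - 1)/(1) = 3069.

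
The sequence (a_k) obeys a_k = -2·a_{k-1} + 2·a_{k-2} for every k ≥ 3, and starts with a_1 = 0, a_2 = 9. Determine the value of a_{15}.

Iterate the recurrence:
a_3 = -18, a_4 = 54, a_5 = -144, …, a_{12} = 164448, a_{13} = -449280, a_{14} = 1227456, a_{15} = -3353472.

-3353472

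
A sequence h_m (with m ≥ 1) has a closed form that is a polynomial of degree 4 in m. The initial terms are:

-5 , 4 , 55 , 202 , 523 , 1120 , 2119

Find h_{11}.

13495

1st diffs: 9, 51, 147, 321, 597, 999.
2nd diffs: 42, 96, 174, 276, 402.
3rd diffs: 54, 78, 102, 126.
4th diffs: 24, 24, 24 (constant).
Newton forward-difference form: h_m = -5 + 9·C(m-1,1) + 42·C(m-1,2) + 54·C(m-1,3) + 24·C(m-1,4).
At m = 11: m-1 = 10, so h_{11} = -5 + 90 + 1890 + 6480 + 5040 = 13495.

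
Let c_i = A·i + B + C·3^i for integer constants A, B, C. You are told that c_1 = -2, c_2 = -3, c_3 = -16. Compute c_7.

Plug in i = 1, 2, 3: A + B + 3C = -2; 2A + B + 9C = -3; 3A + B + 27C = -16.
Subtracting the first from the second: A + 6C = -1.
Subtracting the second from the third: A + 18C = -13.
Solving: C = -1, A = 5, then B = -4.
So c_i = 5·i + (-4) + (-1)·3^i; at i=7 this is -2156.

-2156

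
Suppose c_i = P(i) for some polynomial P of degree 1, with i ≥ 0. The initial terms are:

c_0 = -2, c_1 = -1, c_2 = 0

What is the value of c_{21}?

19

1st diffs: 1, 1 (constant).
So c_i = i - 2.
Evaluating at i = 21 gives c_{21} = 19.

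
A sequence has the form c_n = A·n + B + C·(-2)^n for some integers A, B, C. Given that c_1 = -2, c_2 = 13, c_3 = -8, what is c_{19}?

-1048520

Write the equations: A + B - 2C = -2; 2A + B + 4C = 13; 3A + B - 8C = -8.
Subtracting the first from the second: A + 6C = 15.
Subtracting the second from the third: A - 12C = -21.
Solving: C = 2, A = 3, then B = -1.
So c_n = 3·n + (-1) + 2·(-2)^n; at n=19 this is -1048520.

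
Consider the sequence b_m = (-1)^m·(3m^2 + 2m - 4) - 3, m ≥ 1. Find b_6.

(-1)^6 = 1; 3m^2 + 2m - 4 at m=6 is 116; so b_6 = 113.

113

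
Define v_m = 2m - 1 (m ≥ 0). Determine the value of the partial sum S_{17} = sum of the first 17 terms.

Over m = 0..16: Σm = 136.
Total = (2)·136 + (-1)·17 = 255.

255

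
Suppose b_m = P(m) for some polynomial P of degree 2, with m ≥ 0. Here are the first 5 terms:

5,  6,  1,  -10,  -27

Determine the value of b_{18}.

1st diffs: 1, -5, -11, -17.
2nd diffs: -6, -6, -6 (constant).
Newton forward-difference form: b_m = 5 + 1·C(m,1) + (-6)·C(m,2).
At m = 18: m = 18, so b_{18} = 5 + 18 - 918 = -895.

-895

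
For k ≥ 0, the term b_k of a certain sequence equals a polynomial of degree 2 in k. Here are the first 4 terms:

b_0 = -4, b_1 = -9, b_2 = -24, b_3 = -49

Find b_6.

-184

1st diffs: -5, -15, -25.
2nd diffs: -10, -10 (constant).
Newton forward-difference form: b_k = -4 + (-5)·C(k,1) + (-10)·C(k,2).
At k = 6: k = 6, so b_6 = -4 - 30 - 150 = -184.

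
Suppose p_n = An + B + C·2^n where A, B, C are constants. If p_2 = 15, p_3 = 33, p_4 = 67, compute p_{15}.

131097

At n = 2, 3, 4: 2A + B + 4C = 15; 3A + B + 8C = 33; 4A + B + 16C = 67.
Subtracting the first from the second: A + 4C = 18.
Subtracting the second from the third: A + 8C = 34.
Solving: C = 4, A = 2, then B = -5.
Therefore p_{15} = 30 + (-5) + 4·32768 = 131097.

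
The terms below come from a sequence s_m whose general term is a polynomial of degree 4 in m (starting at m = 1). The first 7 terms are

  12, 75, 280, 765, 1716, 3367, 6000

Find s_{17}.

182700

1st diffs: 63, 205, 485, 951, 1651, 2633.
2nd diffs: 142, 280, 466, 700, 982.
3rd diffs: 138, 186, 234, 282.
4th diffs: 48, 48, 48 (constant).
Newton forward-difference form: s_m = 12 + 63·C(m-1,1) + 142·C(m-1,2) + 138·C(m-1,3) + 48·C(m-1,4).
At m = 17: m-1 = 16, so s_{17} = 12 + 1008 + 17040 + 77280 + 87360 = 182700.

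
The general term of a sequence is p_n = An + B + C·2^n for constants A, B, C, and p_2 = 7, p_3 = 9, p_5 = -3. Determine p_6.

The three given values yield: 2A + B + 4C = 7; 3A + B + 8C = 9; 5A + B + 32C = -3.
Subtracting the first from the second: A + 4C = 2.
Subtracting the second from the third: 2A + 24C = -12.
Solving: C = -1, A = 6, then B = -1.
Therefore p_6 = 36 + (-1) + (-1)·64 = -29.

-29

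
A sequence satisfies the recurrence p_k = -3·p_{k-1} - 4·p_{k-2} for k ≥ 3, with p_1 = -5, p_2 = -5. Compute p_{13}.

Iterate the recurrence:
p_3 = 35; p_4 = -85; p_5 = 115; …; p_{10} = 1435; p_{11} = 4835; p_{12} = -20245; p_{13} = 41395.

41395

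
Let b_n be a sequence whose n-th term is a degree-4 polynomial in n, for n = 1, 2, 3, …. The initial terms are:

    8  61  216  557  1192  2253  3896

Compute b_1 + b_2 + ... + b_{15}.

1st diffs: 53, 155, 341, 635, 1061, 1643.
2nd diffs: 102, 186, 294, 426, 582.
3rd diffs: 84, 108, 132, 156.
4th diffs: 24, 24, 24 (constant).
So b_n = n^4 + 4n^3 + 2n^2 + 4n - 3.
Continuing: …, 6301, 9672, 14237, 20248, …, b_{15} = 64632.
Summing n = 1..15 (15 terms) gives 238827.

238827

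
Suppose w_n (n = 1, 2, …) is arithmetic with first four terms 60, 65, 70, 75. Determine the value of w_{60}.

Common difference d = 5.
w_n = 60 + (n - 1)·5.
w_{60} = 60 + 59·5 = 355.

355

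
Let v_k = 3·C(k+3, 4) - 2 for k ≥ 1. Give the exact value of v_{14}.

C(17, 4) = 2380, so v_{14} = 7138.

7138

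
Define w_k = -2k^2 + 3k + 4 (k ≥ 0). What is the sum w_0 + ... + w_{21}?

-5841

Over k = 0..21: Σk = 231, Σk² = 3311.
Total = (-2)·3311 + (3)·231 + (4)·22 = -5841.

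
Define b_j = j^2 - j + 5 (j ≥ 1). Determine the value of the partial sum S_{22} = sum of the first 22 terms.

3652

Over j = 1..22: Σj = 253, Σj² = 3795.
Total = (1)·3795 + (-1)·253 + (5)·22 = 3652.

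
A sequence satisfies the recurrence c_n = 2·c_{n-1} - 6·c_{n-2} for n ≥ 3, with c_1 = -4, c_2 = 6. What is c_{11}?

-45504

Compute successive terms:
c_3 = 36; c_4 = 36; c_5 = -144; c_6 = -504; c_7 = -144; c_8 = 2736; c_9 = 6336; c_{10} = -3744; c_{11} = -45504.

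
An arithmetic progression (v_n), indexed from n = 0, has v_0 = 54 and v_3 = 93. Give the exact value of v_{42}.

600

Common difference d = (93 - 54) / (3 - 0) = 13.
v_n = 54 + (n - 0)·13.
v_{42} = 54 + 42·13 = 600.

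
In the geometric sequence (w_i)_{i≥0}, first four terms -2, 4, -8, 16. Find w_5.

Common ratio r = -2.
w_i = (-2)·(-2)^(i-0).
w_5 = (-2)·(-2)^5 = 64.

64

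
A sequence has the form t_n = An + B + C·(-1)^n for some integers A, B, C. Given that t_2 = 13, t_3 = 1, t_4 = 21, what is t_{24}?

101

The three given values yield: 2A + B + C = 13; 3A + B - C = 1; 4A + B + C = 21.
Subtracting the first from the second: A - 2C = -12.
Subtracting the second from the third: A + 2C = 20.
Solving: C = 8, A = 4, then B = -3.
Hence t_{24} = 4·24 + (-3) + 8·1 = 101.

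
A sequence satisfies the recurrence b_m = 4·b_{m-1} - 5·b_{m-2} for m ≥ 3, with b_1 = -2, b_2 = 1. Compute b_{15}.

Applying the relation repeatedly:
b_3 = 14, b_4 = 51, b_5 = 134, …, b_{12} = -37629, b_{13} = -74986, b_{14} = -111799, b_{15} = -72266.

-72266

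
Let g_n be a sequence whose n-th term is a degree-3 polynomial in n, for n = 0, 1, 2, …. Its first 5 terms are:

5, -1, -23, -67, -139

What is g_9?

-1129

1st diffs: -6, -22, -44, -72.
2nd diffs: -16, -22, -28.
3rd diffs: -6, -6 (constant).
Newton forward-difference form: g_n = 5 + (-6)·C(n,1) + (-16)·C(n,2) + (-6)·C(n,3).
At n = 9: n = 9, so g_9 = 5 - 54 - 576 - 504 = -1129.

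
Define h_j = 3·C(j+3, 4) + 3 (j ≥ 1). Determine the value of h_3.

48

C(6, 4) = 15, so h_3 = 48.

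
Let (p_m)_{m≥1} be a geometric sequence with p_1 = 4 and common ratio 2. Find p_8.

512

p_m = 4·2^(m-1).
p_8 = 4·2^7 = 512.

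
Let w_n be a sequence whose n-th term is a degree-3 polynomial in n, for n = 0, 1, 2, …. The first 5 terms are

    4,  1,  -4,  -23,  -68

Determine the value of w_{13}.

-3623

1st diffs: -3, -5, -19, -45.
2nd diffs: -2, -14, -26.
3rd diffs: -12, -12 (constant).
Newton forward-difference form: w_n = 4 + (-3)·C(n,1) + (-2)·C(n,2) + (-12)·C(n,3).
At n = 13: n = 13, so w_{13} = 4 - 39 - 156 - 3432 = -3623.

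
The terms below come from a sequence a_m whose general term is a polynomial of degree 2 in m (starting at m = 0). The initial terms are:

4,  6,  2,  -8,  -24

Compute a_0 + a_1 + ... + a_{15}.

1st diffs: 2, -4, -10, -16.
2nd diffs: -6, -6, -6 (constant).
So a_m = -3m^2 + 5m + 4.
Continuing: …, -46, -74, -108, -148, …, a_{15} = -596.
Summing m = 0..15 (16 terms) gives -3056.

-3056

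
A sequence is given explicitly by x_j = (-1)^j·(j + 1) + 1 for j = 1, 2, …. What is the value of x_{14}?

(-1)^14 = 1; j + 1 at j=14 is 15; so x_{14} = 16.

16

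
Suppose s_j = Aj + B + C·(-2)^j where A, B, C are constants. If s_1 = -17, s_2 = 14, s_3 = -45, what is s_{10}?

Plug in j = 1, 2, 3: A + B - 2C = -17; 2A + B + 4C = 14; 3A + B - 8C = -45.
Subtracting the first from the second: A + 6C = 31.
Subtracting the second from the third: A - 12C = -59.
Solving: C = 5, A = 1, then B = -8.
Therefore s_{10} = 10 + (-8) + 5·1024 = 5122.

5122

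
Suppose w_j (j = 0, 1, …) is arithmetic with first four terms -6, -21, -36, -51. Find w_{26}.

-396

Common difference d = -15.
w_j = -6 + (j - 0)·(-15).
w_{26} = -6 + 26·(-15) = -396.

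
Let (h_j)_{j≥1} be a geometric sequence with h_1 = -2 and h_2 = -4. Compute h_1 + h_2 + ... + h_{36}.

Common ratio r = 2.
h_j = (-2)·2^(j-1).
S = (-2)·(2^36 - 1)/(2 - 1) = (-2)·(68719476736 - 1)/(1) = -137438953470.

-137438953470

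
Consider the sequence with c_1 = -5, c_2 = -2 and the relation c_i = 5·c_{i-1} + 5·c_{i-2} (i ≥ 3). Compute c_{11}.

-44187500

c_3 = -35  c_4 = -185  c_5 = -1100  c_6 = -6425  c_7 = -37625  c_8 = -220250  c_9 = -1289375  c_{10} = -7548125  c_{11} = -44187500.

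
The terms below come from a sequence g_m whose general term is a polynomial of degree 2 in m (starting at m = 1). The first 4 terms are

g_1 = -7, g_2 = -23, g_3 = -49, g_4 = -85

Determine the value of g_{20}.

1st diffs: -16, -26, -36.
2nd diffs: -10, -10 (constant).
Newton forward-difference form: g_m = -7 + (-16)·C(m-1,1) + (-10)·C(m-1,2).
At m = 20: m-1 = 19, so g_{20} = -7 - 304 - 1710 = -2021.

-2021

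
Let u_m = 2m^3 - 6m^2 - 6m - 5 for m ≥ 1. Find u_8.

587

u_8 = 2·8^3 - 6·8^2 - 6·8 - 5 = 587.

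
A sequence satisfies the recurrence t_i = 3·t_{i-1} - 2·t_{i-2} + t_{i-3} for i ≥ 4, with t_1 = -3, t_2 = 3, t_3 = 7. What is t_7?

136

t_4 = 12;  t_5 = 25;  t_6 = 58;  t_7 = 136.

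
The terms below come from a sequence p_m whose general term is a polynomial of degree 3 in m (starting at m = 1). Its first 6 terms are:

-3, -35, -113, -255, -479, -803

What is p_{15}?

1st diffs: -32, -78, -142, -224, -324.
2nd diffs: -46, -64, -82, -100.
3rd diffs: -18, -18, -18 (constant).
Newton forward-difference form: p_m = -3 + (-32)·C(m-1,1) + (-46)·C(m-1,2) + (-18)·C(m-1,3).
At m = 15: m-1 = 14, so p_{15} = -3 - 448 - 4186 - 6552 = -11189.

-11189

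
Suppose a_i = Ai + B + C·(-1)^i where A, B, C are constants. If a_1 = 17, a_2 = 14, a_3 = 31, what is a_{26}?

182

Plug in i = 1, 2, 3: A + B - C = 17; 2A + B + C = 14; 3A + B - C = 31.
Subtracting the first from the second: A + 2C = -3.
Subtracting the second from the third: A - 2C = 17.
Solving: C = -5, A = 7, then B = 5.
Hence a_{26} = 7·26 + 5 + (-5)·1 = 182.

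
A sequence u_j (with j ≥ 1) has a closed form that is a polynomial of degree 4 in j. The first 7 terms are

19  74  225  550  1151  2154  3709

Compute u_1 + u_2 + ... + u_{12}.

1st diffs: 55, 151, 325, 601, 1003, 1555.
2nd diffs: 96, 174, 276, 402, 552.
3rd diffs: 78, 102, 126, 150.
4th diffs: 24, 24, 24 (constant).
Newton forward-difference form: u_j = 19 + 55·C(j-1,1) + 96·C(j-1,2) + 78·C(j-1,3) + 24·C(j-1,4).
Continuing: …, 5990, 9195, 13546, 19289, …, u_{12} = 26694.
Summing j = 1..12 (12 terms) gives 82596.

82596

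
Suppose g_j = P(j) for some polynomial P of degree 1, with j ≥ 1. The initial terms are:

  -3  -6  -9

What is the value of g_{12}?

-36

1st diffs: -3, -3 (constant).
So g_j = -3j.
Evaluating at j = 12 gives g_{12} = -36.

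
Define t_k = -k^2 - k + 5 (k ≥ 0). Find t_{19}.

t_{19} = -1·19^2 - 1·19 + 5 = -375.

-375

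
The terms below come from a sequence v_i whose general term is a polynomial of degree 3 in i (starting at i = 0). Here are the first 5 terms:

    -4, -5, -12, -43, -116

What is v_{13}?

-5633

1st diffs: -1, -7, -31, -73.
2nd diffs: -6, -24, -42.
3rd diffs: -18, -18 (constant).
Newton forward-difference form: v_i = -4 + (-1)·C(i,1) + (-6)·C(i,2) + (-18)·C(i,3).
At i = 13: i = 13, so v_{13} = -4 - 13 - 468 - 5148 = -5633.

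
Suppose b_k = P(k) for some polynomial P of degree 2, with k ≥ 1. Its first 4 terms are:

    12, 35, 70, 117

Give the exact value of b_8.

1st diffs: 23, 35, 47.
2nd diffs: 12, 12 (constant).
Newton forward-difference form: b_k = 12 + 23·C(k-1,1) + 12·C(k-1,2).
At k = 8: k-1 = 7, so b_8 = 12 + 161 + 252 = 425.

425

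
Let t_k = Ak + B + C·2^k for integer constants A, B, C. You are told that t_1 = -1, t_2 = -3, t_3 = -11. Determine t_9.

Write the equations: A + B + 2C = -1; 2A + B + 4C = -3; 3A + B + 8C = -11.
Subtracting the first from the second: A + 2C = -2.
Subtracting the second from the third: A + 4C = -8.
Solving: C = -3, A = 4, then B = 1.
So t_k = 4·k + 1 + (-3)·2^k; at k=9 this is -1499.

-1499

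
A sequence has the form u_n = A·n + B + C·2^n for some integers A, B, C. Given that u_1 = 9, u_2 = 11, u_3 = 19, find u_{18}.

786367

At n = 1, 2, 3: A + B + 2C = 9; 2A + B + 4C = 11; 3A + B + 8C = 19.
Subtracting the first from the second: A + 2C = 2.
Subtracting the second from the third: A + 4C = 8.
Solving: C = 3, A = -4, then B = 7.
Hence u_{18} = -4·18 + 7 + 3·262144 = 786367.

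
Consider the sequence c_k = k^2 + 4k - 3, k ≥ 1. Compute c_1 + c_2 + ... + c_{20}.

3650

Over k = 1..20: Σk = 210, Σk² = 2870.
Total = (1)·2870 + (4)·210 + (-3)·20 = 3650.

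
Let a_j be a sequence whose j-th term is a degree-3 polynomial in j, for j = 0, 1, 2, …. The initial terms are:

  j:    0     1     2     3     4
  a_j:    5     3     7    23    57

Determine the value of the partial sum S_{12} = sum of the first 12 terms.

1st diffs: -2, 4, 16, 34.
2nd diffs: 6, 12, 18.
3rd diffs: 6, 6 (constant).
Newton forward-difference form: a_j = 5 + (-2)·C(j,1) + 6·C(j,2) + 6·C(j,3).
Continuing: …, 115, 203, 327, 493, …, a_{11} = 1303.
Summing j = 0..11 (12 terms) gives 4218.

4218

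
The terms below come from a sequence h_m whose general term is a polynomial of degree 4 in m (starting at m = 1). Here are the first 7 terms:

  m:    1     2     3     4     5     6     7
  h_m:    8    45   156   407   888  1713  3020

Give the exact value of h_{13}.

31736

1st diffs: 37, 111, 251, 481, 825, 1307.
2nd diffs: 74, 140, 230, 344, 482.
3rd diffs: 66, 90, 114, 138.
4th diffs: 24, 24, 24 (constant).
Newton forward-difference form: h_m = 8 + 37·C(m-1,1) + 74·C(m-1,2) + 66·C(m-1,3) + 24·C(m-1,4).
At m = 13: m-1 = 12, so h_{13} = 8 + 444 + 4884 + 14520 + 11880 = 31736.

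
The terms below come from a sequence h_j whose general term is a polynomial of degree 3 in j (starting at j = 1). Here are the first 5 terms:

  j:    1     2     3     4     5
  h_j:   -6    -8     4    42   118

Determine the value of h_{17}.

8362

1st diffs: -2, 12, 38, 76.
2nd diffs: 14, 26, 38.
3rd diffs: 12, 12 (constant).
Newton forward-difference form: h_j = -6 + (-2)·C(j-1,1) + 14·C(j-1,2) + 12·C(j-1,3).
At j = 17: j-1 = 16, so h_{17} = -6 - 32 + 1680 + 6720 = 8362.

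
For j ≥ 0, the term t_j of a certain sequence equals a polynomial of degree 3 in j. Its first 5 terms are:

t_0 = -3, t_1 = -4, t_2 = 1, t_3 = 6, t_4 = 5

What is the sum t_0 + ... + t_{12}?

1st diffs: -1, 5, 5, -1.
2nd diffs: 6, 0, -6.
3rd diffs: -6, -6 (constant).
So t_j = -j^3 + 6j^2 - 6j - 3.
Continuing: …, -8, -39, -94, -179, …, t_{12} = -939.
Summing j = 0..12 (13 terms) gives -2691.

-2691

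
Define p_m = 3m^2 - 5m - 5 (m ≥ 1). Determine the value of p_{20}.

1095

p_{20} = 3·20^2 - 5·20 - 5 = 1095.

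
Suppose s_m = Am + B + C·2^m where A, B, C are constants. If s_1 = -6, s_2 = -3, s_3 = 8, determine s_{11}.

8128

Plug in m = 1, 2, 3: A + B + 2C = -6; 2A + B + 4C = -3; 3A + B + 8C = 8.
Subtracting the first from the second: A + 2C = 3.
Subtracting the second from the third: A + 4C = 11.
Solving: C = 4, A = -5, then B = -9.
Hence s_{11} = -5·11 + (-9) + 4·2048 = 8128.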